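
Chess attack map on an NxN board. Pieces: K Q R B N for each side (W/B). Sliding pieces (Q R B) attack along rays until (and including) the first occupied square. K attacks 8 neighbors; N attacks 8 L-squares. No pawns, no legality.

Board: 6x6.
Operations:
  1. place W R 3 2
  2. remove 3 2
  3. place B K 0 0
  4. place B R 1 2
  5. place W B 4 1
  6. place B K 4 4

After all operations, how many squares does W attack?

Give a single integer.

Answer: 7

Derivation:
Op 1: place WR@(3,2)
Op 2: remove (3,2)
Op 3: place BK@(0,0)
Op 4: place BR@(1,2)
Op 5: place WB@(4,1)
Op 6: place BK@(4,4)
Per-piece attacks for W:
  WB@(4,1): attacks (5,2) (5,0) (3,2) (2,3) (1,4) (0,5) (3,0)
Union (7 distinct): (0,5) (1,4) (2,3) (3,0) (3,2) (5,0) (5,2)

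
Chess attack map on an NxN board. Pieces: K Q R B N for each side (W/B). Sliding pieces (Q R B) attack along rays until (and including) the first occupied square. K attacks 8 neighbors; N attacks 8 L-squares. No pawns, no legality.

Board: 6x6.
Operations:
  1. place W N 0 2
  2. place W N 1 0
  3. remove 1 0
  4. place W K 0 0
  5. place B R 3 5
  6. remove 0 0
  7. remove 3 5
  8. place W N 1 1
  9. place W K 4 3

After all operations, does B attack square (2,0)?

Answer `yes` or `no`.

Answer: no

Derivation:
Op 1: place WN@(0,2)
Op 2: place WN@(1,0)
Op 3: remove (1,0)
Op 4: place WK@(0,0)
Op 5: place BR@(3,5)
Op 6: remove (0,0)
Op 7: remove (3,5)
Op 8: place WN@(1,1)
Op 9: place WK@(4,3)
Per-piece attacks for B:
B attacks (2,0): no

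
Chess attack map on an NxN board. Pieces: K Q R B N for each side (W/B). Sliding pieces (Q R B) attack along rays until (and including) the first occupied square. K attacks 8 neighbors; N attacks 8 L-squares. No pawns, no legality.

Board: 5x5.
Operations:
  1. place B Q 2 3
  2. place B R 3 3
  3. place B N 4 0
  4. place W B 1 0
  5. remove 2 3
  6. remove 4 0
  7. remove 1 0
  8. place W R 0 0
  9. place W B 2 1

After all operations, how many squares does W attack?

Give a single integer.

Op 1: place BQ@(2,3)
Op 2: place BR@(3,3)
Op 3: place BN@(4,0)
Op 4: place WB@(1,0)
Op 5: remove (2,3)
Op 6: remove (4,0)
Op 7: remove (1,0)
Op 8: place WR@(0,0)
Op 9: place WB@(2,1)
Per-piece attacks for W:
  WR@(0,0): attacks (0,1) (0,2) (0,3) (0,4) (1,0) (2,0) (3,0) (4,0)
  WB@(2,1): attacks (3,2) (4,3) (3,0) (1,2) (0,3) (1,0)
Union (11 distinct): (0,1) (0,2) (0,3) (0,4) (1,0) (1,2) (2,0) (3,0) (3,2) (4,0) (4,3)

Answer: 11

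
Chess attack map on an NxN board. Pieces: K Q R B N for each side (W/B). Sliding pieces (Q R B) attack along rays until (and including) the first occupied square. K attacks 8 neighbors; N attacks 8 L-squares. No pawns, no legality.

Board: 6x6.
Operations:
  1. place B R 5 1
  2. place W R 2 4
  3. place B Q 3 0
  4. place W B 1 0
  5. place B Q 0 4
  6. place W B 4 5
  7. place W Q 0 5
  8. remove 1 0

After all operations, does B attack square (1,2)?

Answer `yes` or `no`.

Answer: yes

Derivation:
Op 1: place BR@(5,1)
Op 2: place WR@(2,4)
Op 3: place BQ@(3,0)
Op 4: place WB@(1,0)
Op 5: place BQ@(0,4)
Op 6: place WB@(4,5)
Op 7: place WQ@(0,5)
Op 8: remove (1,0)
Per-piece attacks for B:
  BQ@(0,4): attacks (0,5) (0,3) (0,2) (0,1) (0,0) (1,4) (2,4) (1,5) (1,3) (2,2) (3,1) (4,0) [ray(0,1) blocked at (0,5); ray(1,0) blocked at (2,4)]
  BQ@(3,0): attacks (3,1) (3,2) (3,3) (3,4) (3,5) (4,0) (5,0) (2,0) (1,0) (0,0) (4,1) (5,2) (2,1) (1,2) (0,3)
  BR@(5,1): attacks (5,2) (5,3) (5,4) (5,5) (5,0) (4,1) (3,1) (2,1) (1,1) (0,1)
B attacks (1,2): yes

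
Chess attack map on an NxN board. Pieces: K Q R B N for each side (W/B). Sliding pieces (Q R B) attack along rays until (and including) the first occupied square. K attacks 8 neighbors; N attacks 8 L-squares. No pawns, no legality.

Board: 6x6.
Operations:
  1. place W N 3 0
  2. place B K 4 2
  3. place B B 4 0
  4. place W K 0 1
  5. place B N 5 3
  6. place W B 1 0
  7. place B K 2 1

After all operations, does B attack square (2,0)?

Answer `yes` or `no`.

Answer: yes

Derivation:
Op 1: place WN@(3,0)
Op 2: place BK@(4,2)
Op 3: place BB@(4,0)
Op 4: place WK@(0,1)
Op 5: place BN@(5,3)
Op 6: place WB@(1,0)
Op 7: place BK@(2,1)
Per-piece attacks for B:
  BK@(2,1): attacks (2,2) (2,0) (3,1) (1,1) (3,2) (3,0) (1,2) (1,0)
  BB@(4,0): attacks (5,1) (3,1) (2,2) (1,3) (0,4)
  BK@(4,2): attacks (4,3) (4,1) (5,2) (3,2) (5,3) (5,1) (3,3) (3,1)
  BN@(5,3): attacks (4,5) (3,4) (4,1) (3,2)
B attacks (2,0): yes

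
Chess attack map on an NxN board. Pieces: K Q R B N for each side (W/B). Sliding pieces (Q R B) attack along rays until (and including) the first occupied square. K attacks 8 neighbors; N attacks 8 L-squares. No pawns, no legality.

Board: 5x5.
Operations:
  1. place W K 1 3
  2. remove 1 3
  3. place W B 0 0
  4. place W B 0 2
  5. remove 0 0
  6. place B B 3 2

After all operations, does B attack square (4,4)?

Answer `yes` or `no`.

Answer: no

Derivation:
Op 1: place WK@(1,3)
Op 2: remove (1,3)
Op 3: place WB@(0,0)
Op 4: place WB@(0,2)
Op 5: remove (0,0)
Op 6: place BB@(3,2)
Per-piece attacks for B:
  BB@(3,2): attacks (4,3) (4,1) (2,3) (1,4) (2,1) (1,0)
B attacks (4,4): no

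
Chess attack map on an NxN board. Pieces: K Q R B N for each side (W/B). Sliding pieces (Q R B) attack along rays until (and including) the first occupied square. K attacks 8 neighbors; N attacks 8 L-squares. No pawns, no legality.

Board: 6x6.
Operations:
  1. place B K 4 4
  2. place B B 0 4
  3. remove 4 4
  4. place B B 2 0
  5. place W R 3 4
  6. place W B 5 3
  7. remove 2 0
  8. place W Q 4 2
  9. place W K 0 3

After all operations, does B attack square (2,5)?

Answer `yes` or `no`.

Answer: no

Derivation:
Op 1: place BK@(4,4)
Op 2: place BB@(0,4)
Op 3: remove (4,4)
Op 4: place BB@(2,0)
Op 5: place WR@(3,4)
Op 6: place WB@(5,3)
Op 7: remove (2,0)
Op 8: place WQ@(4,2)
Op 9: place WK@(0,3)
Per-piece attacks for B:
  BB@(0,4): attacks (1,5) (1,3) (2,2) (3,1) (4,0)
B attacks (2,5): no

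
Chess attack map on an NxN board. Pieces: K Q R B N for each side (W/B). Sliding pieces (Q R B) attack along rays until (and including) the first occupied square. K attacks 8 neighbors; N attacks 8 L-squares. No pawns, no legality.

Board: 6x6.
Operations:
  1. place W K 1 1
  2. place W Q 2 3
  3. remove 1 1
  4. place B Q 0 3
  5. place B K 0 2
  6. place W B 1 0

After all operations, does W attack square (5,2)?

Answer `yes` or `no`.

Op 1: place WK@(1,1)
Op 2: place WQ@(2,3)
Op 3: remove (1,1)
Op 4: place BQ@(0,3)
Op 5: place BK@(0,2)
Op 6: place WB@(1,0)
Per-piece attacks for W:
  WB@(1,0): attacks (2,1) (3,2) (4,3) (5,4) (0,1)
  WQ@(2,3): attacks (2,4) (2,5) (2,2) (2,1) (2,0) (3,3) (4,3) (5,3) (1,3) (0,3) (3,4) (4,5) (3,2) (4,1) (5,0) (1,4) (0,5) (1,2) (0,1) [ray(-1,0) blocked at (0,3)]
W attacks (5,2): no

Answer: no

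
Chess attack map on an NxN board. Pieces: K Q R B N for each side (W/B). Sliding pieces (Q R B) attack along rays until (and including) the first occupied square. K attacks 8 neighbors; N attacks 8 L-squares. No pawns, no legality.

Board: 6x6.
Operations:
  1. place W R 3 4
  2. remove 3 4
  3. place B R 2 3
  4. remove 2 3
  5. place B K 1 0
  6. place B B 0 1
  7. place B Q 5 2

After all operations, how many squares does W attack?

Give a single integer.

Answer: 0

Derivation:
Op 1: place WR@(3,4)
Op 2: remove (3,4)
Op 3: place BR@(2,3)
Op 4: remove (2,3)
Op 5: place BK@(1,0)
Op 6: place BB@(0,1)
Op 7: place BQ@(5,2)
Per-piece attacks for W:
Union (0 distinct): (none)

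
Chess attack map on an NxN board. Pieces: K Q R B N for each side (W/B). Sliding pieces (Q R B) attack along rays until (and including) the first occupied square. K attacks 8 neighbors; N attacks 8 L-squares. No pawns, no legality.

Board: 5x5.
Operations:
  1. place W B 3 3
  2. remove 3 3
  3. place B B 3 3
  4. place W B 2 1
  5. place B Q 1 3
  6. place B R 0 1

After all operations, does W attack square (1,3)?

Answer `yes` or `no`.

Answer: no

Derivation:
Op 1: place WB@(3,3)
Op 2: remove (3,3)
Op 3: place BB@(3,3)
Op 4: place WB@(2,1)
Op 5: place BQ@(1,3)
Op 6: place BR@(0,1)
Per-piece attacks for W:
  WB@(2,1): attacks (3,2) (4,3) (3,0) (1,2) (0,3) (1,0)
W attacks (1,3): no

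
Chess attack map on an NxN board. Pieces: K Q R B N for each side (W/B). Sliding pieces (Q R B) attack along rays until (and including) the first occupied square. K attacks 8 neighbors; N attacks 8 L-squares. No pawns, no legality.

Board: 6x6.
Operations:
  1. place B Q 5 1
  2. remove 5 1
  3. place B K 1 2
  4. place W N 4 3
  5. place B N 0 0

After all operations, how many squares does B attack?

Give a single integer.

Answer: 9

Derivation:
Op 1: place BQ@(5,1)
Op 2: remove (5,1)
Op 3: place BK@(1,2)
Op 4: place WN@(4,3)
Op 5: place BN@(0,0)
Per-piece attacks for B:
  BN@(0,0): attacks (1,2) (2,1)
  BK@(1,2): attacks (1,3) (1,1) (2,2) (0,2) (2,3) (2,1) (0,3) (0,1)
Union (9 distinct): (0,1) (0,2) (0,3) (1,1) (1,2) (1,3) (2,1) (2,2) (2,3)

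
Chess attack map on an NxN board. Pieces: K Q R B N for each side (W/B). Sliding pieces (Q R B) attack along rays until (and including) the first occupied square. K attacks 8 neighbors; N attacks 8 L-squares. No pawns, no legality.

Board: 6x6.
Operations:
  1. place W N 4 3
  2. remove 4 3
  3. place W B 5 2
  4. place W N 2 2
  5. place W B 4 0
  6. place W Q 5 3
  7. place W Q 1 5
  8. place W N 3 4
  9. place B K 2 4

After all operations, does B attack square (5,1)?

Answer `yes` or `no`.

Op 1: place WN@(4,3)
Op 2: remove (4,3)
Op 3: place WB@(5,2)
Op 4: place WN@(2,2)
Op 5: place WB@(4,0)
Op 6: place WQ@(5,3)
Op 7: place WQ@(1,5)
Op 8: place WN@(3,4)
Op 9: place BK@(2,4)
Per-piece attacks for B:
  BK@(2,4): attacks (2,5) (2,3) (3,4) (1,4) (3,5) (3,3) (1,5) (1,3)
B attacks (5,1): no

Answer: no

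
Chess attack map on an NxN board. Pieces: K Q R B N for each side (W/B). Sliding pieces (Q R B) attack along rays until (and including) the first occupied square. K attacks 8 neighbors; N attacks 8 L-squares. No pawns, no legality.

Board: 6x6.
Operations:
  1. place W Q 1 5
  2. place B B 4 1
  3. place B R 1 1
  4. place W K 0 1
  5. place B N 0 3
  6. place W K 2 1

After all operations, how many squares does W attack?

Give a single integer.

Op 1: place WQ@(1,5)
Op 2: place BB@(4,1)
Op 3: place BR@(1,1)
Op 4: place WK@(0,1)
Op 5: place BN@(0,3)
Op 6: place WK@(2,1)
Per-piece attacks for W:
  WK@(0,1): attacks (0,2) (0,0) (1,1) (1,2) (1,0)
  WQ@(1,5): attacks (1,4) (1,3) (1,2) (1,1) (2,5) (3,5) (4,5) (5,5) (0,5) (2,4) (3,3) (4,2) (5,1) (0,4) [ray(0,-1) blocked at (1,1)]
  WK@(2,1): attacks (2,2) (2,0) (3,1) (1,1) (3,2) (3,0) (1,2) (1,0)
Union (22 distinct): (0,0) (0,2) (0,4) (0,5) (1,0) (1,1) (1,2) (1,3) (1,4) (2,0) (2,2) (2,4) (2,5) (3,0) (3,1) (3,2) (3,3) (3,5) (4,2) (4,5) (5,1) (5,5)

Answer: 22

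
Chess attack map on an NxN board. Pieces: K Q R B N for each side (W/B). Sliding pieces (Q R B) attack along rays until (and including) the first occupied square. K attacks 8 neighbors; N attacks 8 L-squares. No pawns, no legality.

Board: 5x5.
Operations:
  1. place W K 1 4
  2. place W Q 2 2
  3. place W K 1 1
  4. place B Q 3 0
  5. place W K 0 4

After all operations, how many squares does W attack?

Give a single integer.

Op 1: place WK@(1,4)
Op 2: place WQ@(2,2)
Op 3: place WK@(1,1)
Op 4: place BQ@(3,0)
Op 5: place WK@(0,4)
Per-piece attacks for W:
  WK@(0,4): attacks (0,3) (1,4) (1,3)
  WK@(1,1): attacks (1,2) (1,0) (2,1) (0,1) (2,2) (2,0) (0,2) (0,0)
  WK@(1,4): attacks (1,3) (2,4) (0,4) (2,3) (0,3)
  WQ@(2,2): attacks (2,3) (2,4) (2,1) (2,0) (3,2) (4,2) (1,2) (0,2) (3,3) (4,4) (3,1) (4,0) (1,3) (0,4) (1,1) [ray(-1,1) blocked at (0,4); ray(-1,-1) blocked at (1,1)]
Union (21 distinct): (0,0) (0,1) (0,2) (0,3) (0,4) (1,0) (1,1) (1,2) (1,3) (1,4) (2,0) (2,1) (2,2) (2,3) (2,4) (3,1) (3,2) (3,3) (4,0) (4,2) (4,4)

Answer: 21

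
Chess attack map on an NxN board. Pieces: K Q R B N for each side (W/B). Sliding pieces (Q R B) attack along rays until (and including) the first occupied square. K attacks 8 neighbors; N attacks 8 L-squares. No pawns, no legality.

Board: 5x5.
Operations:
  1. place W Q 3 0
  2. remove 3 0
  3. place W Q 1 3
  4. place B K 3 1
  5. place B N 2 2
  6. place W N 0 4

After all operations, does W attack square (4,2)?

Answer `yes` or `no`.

Op 1: place WQ@(3,0)
Op 2: remove (3,0)
Op 3: place WQ@(1,3)
Op 4: place BK@(3,1)
Op 5: place BN@(2,2)
Op 6: place WN@(0,4)
Per-piece attacks for W:
  WN@(0,4): attacks (1,2) (2,3)
  WQ@(1,3): attacks (1,4) (1,2) (1,1) (1,0) (2,3) (3,3) (4,3) (0,3) (2,4) (2,2) (0,4) (0,2) [ray(1,-1) blocked at (2,2); ray(-1,1) blocked at (0,4)]
W attacks (4,2): no

Answer: no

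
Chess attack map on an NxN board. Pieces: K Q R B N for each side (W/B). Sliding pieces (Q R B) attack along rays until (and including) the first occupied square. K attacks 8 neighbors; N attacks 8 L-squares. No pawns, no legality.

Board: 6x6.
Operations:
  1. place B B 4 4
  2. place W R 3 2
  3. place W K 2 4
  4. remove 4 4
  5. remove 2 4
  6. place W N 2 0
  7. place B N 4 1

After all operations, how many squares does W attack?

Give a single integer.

Answer: 13

Derivation:
Op 1: place BB@(4,4)
Op 2: place WR@(3,2)
Op 3: place WK@(2,4)
Op 4: remove (4,4)
Op 5: remove (2,4)
Op 6: place WN@(2,0)
Op 7: place BN@(4,1)
Per-piece attacks for W:
  WN@(2,0): attacks (3,2) (4,1) (1,2) (0,1)
  WR@(3,2): attacks (3,3) (3,4) (3,5) (3,1) (3,0) (4,2) (5,2) (2,2) (1,2) (0,2)
Union (13 distinct): (0,1) (0,2) (1,2) (2,2) (3,0) (3,1) (3,2) (3,3) (3,4) (3,5) (4,1) (4,2) (5,2)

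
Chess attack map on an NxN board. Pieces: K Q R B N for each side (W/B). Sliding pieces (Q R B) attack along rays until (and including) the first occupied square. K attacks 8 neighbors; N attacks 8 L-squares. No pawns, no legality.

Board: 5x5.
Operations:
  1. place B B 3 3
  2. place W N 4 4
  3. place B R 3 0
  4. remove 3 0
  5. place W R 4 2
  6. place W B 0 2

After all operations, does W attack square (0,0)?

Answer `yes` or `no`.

Answer: no

Derivation:
Op 1: place BB@(3,3)
Op 2: place WN@(4,4)
Op 3: place BR@(3,0)
Op 4: remove (3,0)
Op 5: place WR@(4,2)
Op 6: place WB@(0,2)
Per-piece attacks for W:
  WB@(0,2): attacks (1,3) (2,4) (1,1) (2,0)
  WR@(4,2): attacks (4,3) (4,4) (4,1) (4,0) (3,2) (2,2) (1,2) (0,2) [ray(0,1) blocked at (4,4); ray(-1,0) blocked at (0,2)]
  WN@(4,4): attacks (3,2) (2,3)
W attacks (0,0): no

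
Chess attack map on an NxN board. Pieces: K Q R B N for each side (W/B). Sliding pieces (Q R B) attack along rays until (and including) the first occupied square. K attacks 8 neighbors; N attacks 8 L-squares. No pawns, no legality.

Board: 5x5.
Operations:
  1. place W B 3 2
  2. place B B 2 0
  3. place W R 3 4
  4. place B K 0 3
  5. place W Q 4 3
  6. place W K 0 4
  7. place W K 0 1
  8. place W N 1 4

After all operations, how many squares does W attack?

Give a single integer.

Answer: 20

Derivation:
Op 1: place WB@(3,2)
Op 2: place BB@(2,0)
Op 3: place WR@(3,4)
Op 4: place BK@(0,3)
Op 5: place WQ@(4,3)
Op 6: place WK@(0,4)
Op 7: place WK@(0,1)
Op 8: place WN@(1,4)
Per-piece attacks for W:
  WK@(0,1): attacks (0,2) (0,0) (1,1) (1,2) (1,0)
  WK@(0,4): attacks (0,3) (1,4) (1,3)
  WN@(1,4): attacks (2,2) (3,3) (0,2)
  WB@(3,2): attacks (4,3) (4,1) (2,3) (1,4) (2,1) (1,0) [ray(1,1) blocked at (4,3); ray(-1,1) blocked at (1,4)]
  WR@(3,4): attacks (3,3) (3,2) (4,4) (2,4) (1,4) [ray(0,-1) blocked at (3,2); ray(-1,0) blocked at (1,4)]
  WQ@(4,3): attacks (4,4) (4,2) (4,1) (4,0) (3,3) (2,3) (1,3) (0,3) (3,4) (3,2) [ray(-1,0) blocked at (0,3); ray(-1,1) blocked at (3,4); ray(-1,-1) blocked at (3,2)]
Union (20 distinct): (0,0) (0,2) (0,3) (1,0) (1,1) (1,2) (1,3) (1,4) (2,1) (2,2) (2,3) (2,4) (3,2) (3,3) (3,4) (4,0) (4,1) (4,2) (4,3) (4,4)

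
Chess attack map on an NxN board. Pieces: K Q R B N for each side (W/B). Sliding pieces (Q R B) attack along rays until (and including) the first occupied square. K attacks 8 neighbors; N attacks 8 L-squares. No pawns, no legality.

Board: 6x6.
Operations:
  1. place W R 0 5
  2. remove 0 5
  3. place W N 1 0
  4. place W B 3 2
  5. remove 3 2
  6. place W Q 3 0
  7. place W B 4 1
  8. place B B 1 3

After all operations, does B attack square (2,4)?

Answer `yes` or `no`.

Op 1: place WR@(0,5)
Op 2: remove (0,5)
Op 3: place WN@(1,0)
Op 4: place WB@(3,2)
Op 5: remove (3,2)
Op 6: place WQ@(3,0)
Op 7: place WB@(4,1)
Op 8: place BB@(1,3)
Per-piece attacks for B:
  BB@(1,3): attacks (2,4) (3,5) (2,2) (3,1) (4,0) (0,4) (0,2)
B attacks (2,4): yes

Answer: yes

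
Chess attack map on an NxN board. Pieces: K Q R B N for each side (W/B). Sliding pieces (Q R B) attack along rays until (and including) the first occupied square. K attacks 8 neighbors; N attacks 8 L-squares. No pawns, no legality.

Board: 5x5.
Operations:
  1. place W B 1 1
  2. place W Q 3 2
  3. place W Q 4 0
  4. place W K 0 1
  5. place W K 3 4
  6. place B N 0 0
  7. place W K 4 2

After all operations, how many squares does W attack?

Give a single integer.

Answer: 22

Derivation:
Op 1: place WB@(1,1)
Op 2: place WQ@(3,2)
Op 3: place WQ@(4,0)
Op 4: place WK@(0,1)
Op 5: place WK@(3,4)
Op 6: place BN@(0,0)
Op 7: place WK@(4,2)
Per-piece attacks for W:
  WK@(0,1): attacks (0,2) (0,0) (1,1) (1,2) (1,0)
  WB@(1,1): attacks (2,2) (3,3) (4,4) (2,0) (0,2) (0,0) [ray(-1,-1) blocked at (0,0)]
  WQ@(3,2): attacks (3,3) (3,4) (3,1) (3,0) (4,2) (2,2) (1,2) (0,2) (4,3) (4,1) (2,3) (1,4) (2,1) (1,0) [ray(0,1) blocked at (3,4); ray(1,0) blocked at (4,2)]
  WK@(3,4): attacks (3,3) (4,4) (2,4) (4,3) (2,3)
  WQ@(4,0): attacks (4,1) (4,2) (3,0) (2,0) (1,0) (0,0) (3,1) (2,2) (1,3) (0,4) [ray(0,1) blocked at (4,2); ray(-1,0) blocked at (0,0)]
  WK@(4,2): attacks (4,3) (4,1) (3,2) (3,3) (3,1)
Union (22 distinct): (0,0) (0,2) (0,4) (1,0) (1,1) (1,2) (1,3) (1,4) (2,0) (2,1) (2,2) (2,3) (2,4) (3,0) (3,1) (3,2) (3,3) (3,4) (4,1) (4,2) (4,3) (4,4)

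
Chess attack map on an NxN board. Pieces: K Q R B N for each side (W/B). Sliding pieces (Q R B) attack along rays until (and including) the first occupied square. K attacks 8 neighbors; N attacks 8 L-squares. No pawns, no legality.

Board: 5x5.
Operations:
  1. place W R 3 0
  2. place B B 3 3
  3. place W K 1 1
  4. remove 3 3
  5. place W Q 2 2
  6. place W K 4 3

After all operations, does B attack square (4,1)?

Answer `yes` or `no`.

Op 1: place WR@(3,0)
Op 2: place BB@(3,3)
Op 3: place WK@(1,1)
Op 4: remove (3,3)
Op 5: place WQ@(2,2)
Op 6: place WK@(4,3)
Per-piece attacks for B:
B attacks (4,1): no

Answer: no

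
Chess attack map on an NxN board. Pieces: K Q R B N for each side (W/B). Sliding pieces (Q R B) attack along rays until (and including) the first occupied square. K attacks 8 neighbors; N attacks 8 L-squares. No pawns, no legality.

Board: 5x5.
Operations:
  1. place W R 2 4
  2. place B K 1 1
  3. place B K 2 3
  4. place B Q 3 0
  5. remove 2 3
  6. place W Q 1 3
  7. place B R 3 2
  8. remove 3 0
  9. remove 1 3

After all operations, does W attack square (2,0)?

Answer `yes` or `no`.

Answer: yes

Derivation:
Op 1: place WR@(2,4)
Op 2: place BK@(1,1)
Op 3: place BK@(2,3)
Op 4: place BQ@(3,0)
Op 5: remove (2,3)
Op 6: place WQ@(1,3)
Op 7: place BR@(3,2)
Op 8: remove (3,0)
Op 9: remove (1,3)
Per-piece attacks for W:
  WR@(2,4): attacks (2,3) (2,2) (2,1) (2,0) (3,4) (4,4) (1,4) (0,4)
W attacks (2,0): yes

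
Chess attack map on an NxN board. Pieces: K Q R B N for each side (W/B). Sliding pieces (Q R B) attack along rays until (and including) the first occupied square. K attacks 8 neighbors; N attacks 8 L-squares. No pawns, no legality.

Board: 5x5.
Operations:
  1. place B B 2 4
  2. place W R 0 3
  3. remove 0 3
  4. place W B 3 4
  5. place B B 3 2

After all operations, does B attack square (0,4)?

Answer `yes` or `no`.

Answer: no

Derivation:
Op 1: place BB@(2,4)
Op 2: place WR@(0,3)
Op 3: remove (0,3)
Op 4: place WB@(3,4)
Op 5: place BB@(3,2)
Per-piece attacks for B:
  BB@(2,4): attacks (3,3) (4,2) (1,3) (0,2)
  BB@(3,2): attacks (4,3) (4,1) (2,3) (1,4) (2,1) (1,0)
B attacks (0,4): no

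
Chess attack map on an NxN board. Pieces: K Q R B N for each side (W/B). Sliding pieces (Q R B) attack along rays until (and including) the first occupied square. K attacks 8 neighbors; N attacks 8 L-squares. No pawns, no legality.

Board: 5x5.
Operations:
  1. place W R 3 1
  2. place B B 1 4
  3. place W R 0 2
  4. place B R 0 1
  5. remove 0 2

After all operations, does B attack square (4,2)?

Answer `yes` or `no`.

Answer: no

Derivation:
Op 1: place WR@(3,1)
Op 2: place BB@(1,4)
Op 3: place WR@(0,2)
Op 4: place BR@(0,1)
Op 5: remove (0,2)
Per-piece attacks for B:
  BR@(0,1): attacks (0,2) (0,3) (0,4) (0,0) (1,1) (2,1) (3,1) [ray(1,0) blocked at (3,1)]
  BB@(1,4): attacks (2,3) (3,2) (4,1) (0,3)
B attacks (4,2): no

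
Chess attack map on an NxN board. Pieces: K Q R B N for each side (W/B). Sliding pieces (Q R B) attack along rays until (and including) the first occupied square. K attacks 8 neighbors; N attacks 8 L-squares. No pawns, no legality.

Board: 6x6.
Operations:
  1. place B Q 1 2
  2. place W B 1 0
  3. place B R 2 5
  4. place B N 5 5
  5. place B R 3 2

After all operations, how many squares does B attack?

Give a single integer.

Answer: 26

Derivation:
Op 1: place BQ@(1,2)
Op 2: place WB@(1,0)
Op 3: place BR@(2,5)
Op 4: place BN@(5,5)
Op 5: place BR@(3,2)
Per-piece attacks for B:
  BQ@(1,2): attacks (1,3) (1,4) (1,5) (1,1) (1,0) (2,2) (3,2) (0,2) (2,3) (3,4) (4,5) (2,1) (3,0) (0,3) (0,1) [ray(0,-1) blocked at (1,0); ray(1,0) blocked at (3,2)]
  BR@(2,5): attacks (2,4) (2,3) (2,2) (2,1) (2,0) (3,5) (4,5) (5,5) (1,5) (0,5) [ray(1,0) blocked at (5,5)]
  BR@(3,2): attacks (3,3) (3,4) (3,5) (3,1) (3,0) (4,2) (5,2) (2,2) (1,2) [ray(-1,0) blocked at (1,2)]
  BN@(5,5): attacks (4,3) (3,4)
Union (26 distinct): (0,1) (0,2) (0,3) (0,5) (1,0) (1,1) (1,2) (1,3) (1,4) (1,5) (2,0) (2,1) (2,2) (2,3) (2,4) (3,0) (3,1) (3,2) (3,3) (3,4) (3,5) (4,2) (4,3) (4,5) (5,2) (5,5)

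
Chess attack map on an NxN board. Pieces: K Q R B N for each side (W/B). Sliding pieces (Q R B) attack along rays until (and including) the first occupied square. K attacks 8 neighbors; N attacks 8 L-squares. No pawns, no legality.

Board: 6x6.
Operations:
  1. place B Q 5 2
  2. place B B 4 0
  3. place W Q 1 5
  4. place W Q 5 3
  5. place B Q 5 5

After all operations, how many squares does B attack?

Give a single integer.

Op 1: place BQ@(5,2)
Op 2: place BB@(4,0)
Op 3: place WQ@(1,5)
Op 4: place WQ@(5,3)
Op 5: place BQ@(5,5)
Per-piece attacks for B:
  BB@(4,0): attacks (5,1) (3,1) (2,2) (1,3) (0,4)
  BQ@(5,2): attacks (5,3) (5,1) (5,0) (4,2) (3,2) (2,2) (1,2) (0,2) (4,3) (3,4) (2,5) (4,1) (3,0) [ray(0,1) blocked at (5,3)]
  BQ@(5,5): attacks (5,4) (5,3) (4,5) (3,5) (2,5) (1,5) (4,4) (3,3) (2,2) (1,1) (0,0) [ray(0,-1) blocked at (5,3); ray(-1,0) blocked at (1,5)]
Union (24 distinct): (0,0) (0,2) (0,4) (1,1) (1,2) (1,3) (1,5) (2,2) (2,5) (3,0) (3,1) (3,2) (3,3) (3,4) (3,5) (4,1) (4,2) (4,3) (4,4) (4,5) (5,0) (5,1) (5,3) (5,4)

Answer: 24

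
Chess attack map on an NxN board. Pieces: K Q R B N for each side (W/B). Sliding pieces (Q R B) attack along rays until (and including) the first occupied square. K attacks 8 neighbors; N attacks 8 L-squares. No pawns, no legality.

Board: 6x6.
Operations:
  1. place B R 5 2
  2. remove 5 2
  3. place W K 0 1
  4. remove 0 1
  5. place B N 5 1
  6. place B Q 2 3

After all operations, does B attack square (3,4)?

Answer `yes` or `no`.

Op 1: place BR@(5,2)
Op 2: remove (5,2)
Op 3: place WK@(0,1)
Op 4: remove (0,1)
Op 5: place BN@(5,1)
Op 6: place BQ@(2,3)
Per-piece attacks for B:
  BQ@(2,3): attacks (2,4) (2,5) (2,2) (2,1) (2,0) (3,3) (4,3) (5,3) (1,3) (0,3) (3,4) (4,5) (3,2) (4,1) (5,0) (1,4) (0,5) (1,2) (0,1)
  BN@(5,1): attacks (4,3) (3,2) (3,0)
B attacks (3,4): yes

Answer: yes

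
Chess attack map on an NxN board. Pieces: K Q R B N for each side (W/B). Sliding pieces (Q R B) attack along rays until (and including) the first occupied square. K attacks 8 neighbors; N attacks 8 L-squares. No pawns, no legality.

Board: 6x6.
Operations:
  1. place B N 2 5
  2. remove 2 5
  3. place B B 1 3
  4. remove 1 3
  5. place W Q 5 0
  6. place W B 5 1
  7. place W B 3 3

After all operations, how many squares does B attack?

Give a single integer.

Op 1: place BN@(2,5)
Op 2: remove (2,5)
Op 3: place BB@(1,3)
Op 4: remove (1,3)
Op 5: place WQ@(5,0)
Op 6: place WB@(5,1)
Op 7: place WB@(3,3)
Per-piece attacks for B:
Union (0 distinct): (none)

Answer: 0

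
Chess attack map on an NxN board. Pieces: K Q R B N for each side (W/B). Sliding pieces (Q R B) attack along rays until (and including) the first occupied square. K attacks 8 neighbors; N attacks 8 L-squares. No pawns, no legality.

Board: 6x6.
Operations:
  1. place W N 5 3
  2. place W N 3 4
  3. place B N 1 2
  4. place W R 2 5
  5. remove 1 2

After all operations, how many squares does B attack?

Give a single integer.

Answer: 0

Derivation:
Op 1: place WN@(5,3)
Op 2: place WN@(3,4)
Op 3: place BN@(1,2)
Op 4: place WR@(2,5)
Op 5: remove (1,2)
Per-piece attacks for B:
Union (0 distinct): (none)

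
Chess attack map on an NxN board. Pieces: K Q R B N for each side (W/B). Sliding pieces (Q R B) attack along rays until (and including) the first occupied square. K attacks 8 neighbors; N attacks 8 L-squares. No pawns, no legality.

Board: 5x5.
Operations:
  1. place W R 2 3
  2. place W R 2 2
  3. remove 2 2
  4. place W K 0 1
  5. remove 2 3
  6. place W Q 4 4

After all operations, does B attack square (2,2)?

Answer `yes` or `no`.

Op 1: place WR@(2,3)
Op 2: place WR@(2,2)
Op 3: remove (2,2)
Op 4: place WK@(0,1)
Op 5: remove (2,3)
Op 6: place WQ@(4,4)
Per-piece attacks for B:
B attacks (2,2): no

Answer: no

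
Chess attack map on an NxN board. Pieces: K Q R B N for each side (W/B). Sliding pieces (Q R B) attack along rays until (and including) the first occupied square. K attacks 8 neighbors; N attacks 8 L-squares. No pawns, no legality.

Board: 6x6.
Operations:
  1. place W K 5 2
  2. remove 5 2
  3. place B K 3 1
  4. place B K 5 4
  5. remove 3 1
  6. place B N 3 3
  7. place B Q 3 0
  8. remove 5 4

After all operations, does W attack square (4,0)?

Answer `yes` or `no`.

Op 1: place WK@(5,2)
Op 2: remove (5,2)
Op 3: place BK@(3,1)
Op 4: place BK@(5,4)
Op 5: remove (3,1)
Op 6: place BN@(3,3)
Op 7: place BQ@(3,0)
Op 8: remove (5,4)
Per-piece attacks for W:
W attacks (4,0): no

Answer: no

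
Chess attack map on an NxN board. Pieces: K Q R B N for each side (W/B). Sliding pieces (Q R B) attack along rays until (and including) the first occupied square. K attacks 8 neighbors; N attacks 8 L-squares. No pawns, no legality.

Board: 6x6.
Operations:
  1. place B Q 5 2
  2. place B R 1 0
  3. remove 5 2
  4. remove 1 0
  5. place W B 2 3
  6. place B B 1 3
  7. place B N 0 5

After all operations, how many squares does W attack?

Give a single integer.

Answer: 9

Derivation:
Op 1: place BQ@(5,2)
Op 2: place BR@(1,0)
Op 3: remove (5,2)
Op 4: remove (1,0)
Op 5: place WB@(2,3)
Op 6: place BB@(1,3)
Op 7: place BN@(0,5)
Per-piece attacks for W:
  WB@(2,3): attacks (3,4) (4,5) (3,2) (4,1) (5,0) (1,4) (0,5) (1,2) (0,1) [ray(-1,1) blocked at (0,5)]
Union (9 distinct): (0,1) (0,5) (1,2) (1,4) (3,2) (3,4) (4,1) (4,5) (5,0)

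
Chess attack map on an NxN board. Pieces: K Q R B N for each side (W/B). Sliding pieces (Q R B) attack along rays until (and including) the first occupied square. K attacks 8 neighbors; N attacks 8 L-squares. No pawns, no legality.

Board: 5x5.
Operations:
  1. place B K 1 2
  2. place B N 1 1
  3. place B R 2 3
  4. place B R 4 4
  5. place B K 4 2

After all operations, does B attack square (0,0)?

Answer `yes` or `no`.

Op 1: place BK@(1,2)
Op 2: place BN@(1,1)
Op 3: place BR@(2,3)
Op 4: place BR@(4,4)
Op 5: place BK@(4,2)
Per-piece attacks for B:
  BN@(1,1): attacks (2,3) (3,2) (0,3) (3,0)
  BK@(1,2): attacks (1,3) (1,1) (2,2) (0,2) (2,3) (2,1) (0,3) (0,1)
  BR@(2,3): attacks (2,4) (2,2) (2,1) (2,0) (3,3) (4,3) (1,3) (0,3)
  BK@(4,2): attacks (4,3) (4,1) (3,2) (3,3) (3,1)
  BR@(4,4): attacks (4,3) (4,2) (3,4) (2,4) (1,4) (0,4) [ray(0,-1) blocked at (4,2)]
B attacks (0,0): no

Answer: no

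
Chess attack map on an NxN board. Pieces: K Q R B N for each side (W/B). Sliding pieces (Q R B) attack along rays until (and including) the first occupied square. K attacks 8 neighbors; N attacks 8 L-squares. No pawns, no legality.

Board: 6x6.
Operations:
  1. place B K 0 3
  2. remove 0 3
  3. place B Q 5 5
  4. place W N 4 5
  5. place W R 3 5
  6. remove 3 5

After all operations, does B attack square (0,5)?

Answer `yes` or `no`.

Answer: no

Derivation:
Op 1: place BK@(0,3)
Op 2: remove (0,3)
Op 3: place BQ@(5,5)
Op 4: place WN@(4,5)
Op 5: place WR@(3,5)
Op 6: remove (3,5)
Per-piece attacks for B:
  BQ@(5,5): attacks (5,4) (5,3) (5,2) (5,1) (5,0) (4,5) (4,4) (3,3) (2,2) (1,1) (0,0) [ray(-1,0) blocked at (4,5)]
B attacks (0,5): no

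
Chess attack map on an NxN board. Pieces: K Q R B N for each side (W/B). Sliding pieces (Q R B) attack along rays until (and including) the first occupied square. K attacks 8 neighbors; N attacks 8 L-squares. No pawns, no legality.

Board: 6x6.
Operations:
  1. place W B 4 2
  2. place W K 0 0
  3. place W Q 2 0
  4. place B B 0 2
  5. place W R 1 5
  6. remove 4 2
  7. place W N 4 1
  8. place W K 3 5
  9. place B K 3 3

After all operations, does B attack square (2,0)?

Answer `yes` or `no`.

Answer: yes

Derivation:
Op 1: place WB@(4,2)
Op 2: place WK@(0,0)
Op 3: place WQ@(2,0)
Op 4: place BB@(0,2)
Op 5: place WR@(1,5)
Op 6: remove (4,2)
Op 7: place WN@(4,1)
Op 8: place WK@(3,5)
Op 9: place BK@(3,3)
Per-piece attacks for B:
  BB@(0,2): attacks (1,3) (2,4) (3,5) (1,1) (2,0) [ray(1,1) blocked at (3,5); ray(1,-1) blocked at (2,0)]
  BK@(3,3): attacks (3,4) (3,2) (4,3) (2,3) (4,4) (4,2) (2,4) (2,2)
B attacks (2,0): yes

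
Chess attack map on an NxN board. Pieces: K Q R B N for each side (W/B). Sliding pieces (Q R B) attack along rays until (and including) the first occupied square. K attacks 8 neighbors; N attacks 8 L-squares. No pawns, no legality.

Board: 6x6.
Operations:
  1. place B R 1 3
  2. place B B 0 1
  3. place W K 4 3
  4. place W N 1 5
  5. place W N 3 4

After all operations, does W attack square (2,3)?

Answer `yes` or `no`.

Answer: yes

Derivation:
Op 1: place BR@(1,3)
Op 2: place BB@(0,1)
Op 3: place WK@(4,3)
Op 4: place WN@(1,5)
Op 5: place WN@(3,4)
Per-piece attacks for W:
  WN@(1,5): attacks (2,3) (3,4) (0,3)
  WN@(3,4): attacks (5,5) (1,5) (4,2) (5,3) (2,2) (1,3)
  WK@(4,3): attacks (4,4) (4,2) (5,3) (3,3) (5,4) (5,2) (3,4) (3,2)
W attacks (2,3): yes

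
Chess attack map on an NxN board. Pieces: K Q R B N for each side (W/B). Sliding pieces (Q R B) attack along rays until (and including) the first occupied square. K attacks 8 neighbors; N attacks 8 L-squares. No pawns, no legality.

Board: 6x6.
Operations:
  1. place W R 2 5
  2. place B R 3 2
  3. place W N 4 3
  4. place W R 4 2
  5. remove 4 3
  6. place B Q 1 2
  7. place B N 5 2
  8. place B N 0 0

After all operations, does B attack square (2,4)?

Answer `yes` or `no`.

Answer: no

Derivation:
Op 1: place WR@(2,5)
Op 2: place BR@(3,2)
Op 3: place WN@(4,3)
Op 4: place WR@(4,2)
Op 5: remove (4,3)
Op 6: place BQ@(1,2)
Op 7: place BN@(5,2)
Op 8: place BN@(0,0)
Per-piece attacks for B:
  BN@(0,0): attacks (1,2) (2,1)
  BQ@(1,2): attacks (1,3) (1,4) (1,5) (1,1) (1,0) (2,2) (3,2) (0,2) (2,3) (3,4) (4,5) (2,1) (3,0) (0,3) (0,1) [ray(1,0) blocked at (3,2)]
  BR@(3,2): attacks (3,3) (3,4) (3,5) (3,1) (3,0) (4,2) (2,2) (1,2) [ray(1,0) blocked at (4,2); ray(-1,0) blocked at (1,2)]
  BN@(5,2): attacks (4,4) (3,3) (4,0) (3,1)
B attacks (2,4): no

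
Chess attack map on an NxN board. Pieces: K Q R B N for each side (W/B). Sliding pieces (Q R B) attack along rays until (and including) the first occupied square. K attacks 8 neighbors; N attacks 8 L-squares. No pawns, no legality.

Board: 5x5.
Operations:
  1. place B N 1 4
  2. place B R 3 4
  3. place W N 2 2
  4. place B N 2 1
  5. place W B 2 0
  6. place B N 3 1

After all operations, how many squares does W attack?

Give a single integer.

Answer: 11

Derivation:
Op 1: place BN@(1,4)
Op 2: place BR@(3,4)
Op 3: place WN@(2,2)
Op 4: place BN@(2,1)
Op 5: place WB@(2,0)
Op 6: place BN@(3,1)
Per-piece attacks for W:
  WB@(2,0): attacks (3,1) (1,1) (0,2) [ray(1,1) blocked at (3,1)]
  WN@(2,2): attacks (3,4) (4,3) (1,4) (0,3) (3,0) (4,1) (1,0) (0,1)
Union (11 distinct): (0,1) (0,2) (0,3) (1,0) (1,1) (1,4) (3,0) (3,1) (3,4) (4,1) (4,3)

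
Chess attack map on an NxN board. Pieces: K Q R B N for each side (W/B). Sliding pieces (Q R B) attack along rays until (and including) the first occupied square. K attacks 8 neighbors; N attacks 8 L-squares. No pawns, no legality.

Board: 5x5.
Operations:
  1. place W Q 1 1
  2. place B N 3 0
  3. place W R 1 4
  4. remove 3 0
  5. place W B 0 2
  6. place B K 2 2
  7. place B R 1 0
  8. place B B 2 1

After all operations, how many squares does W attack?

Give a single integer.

Op 1: place WQ@(1,1)
Op 2: place BN@(3,0)
Op 3: place WR@(1,4)
Op 4: remove (3,0)
Op 5: place WB@(0,2)
Op 6: place BK@(2,2)
Op 7: place BR@(1,0)
Op 8: place BB@(2,1)
Per-piece attacks for W:
  WB@(0,2): attacks (1,3) (2,4) (1,1) [ray(1,-1) blocked at (1,1)]
  WQ@(1,1): attacks (1,2) (1,3) (1,4) (1,0) (2,1) (0,1) (2,2) (2,0) (0,2) (0,0) [ray(0,1) blocked at (1,4); ray(0,-1) blocked at (1,0); ray(1,0) blocked at (2,1); ray(1,1) blocked at (2,2); ray(-1,1) blocked at (0,2)]
  WR@(1,4): attacks (1,3) (1,2) (1,1) (2,4) (3,4) (4,4) (0,4) [ray(0,-1) blocked at (1,1)]
Union (15 distinct): (0,0) (0,1) (0,2) (0,4) (1,0) (1,1) (1,2) (1,3) (1,4) (2,0) (2,1) (2,2) (2,4) (3,4) (4,4)

Answer: 15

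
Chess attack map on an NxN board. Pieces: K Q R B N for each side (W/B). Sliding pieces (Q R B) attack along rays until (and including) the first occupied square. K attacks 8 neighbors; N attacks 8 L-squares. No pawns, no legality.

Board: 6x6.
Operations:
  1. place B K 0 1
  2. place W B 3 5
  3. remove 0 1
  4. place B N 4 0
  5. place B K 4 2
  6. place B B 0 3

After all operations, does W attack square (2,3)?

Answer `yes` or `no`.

Op 1: place BK@(0,1)
Op 2: place WB@(3,5)
Op 3: remove (0,1)
Op 4: place BN@(4,0)
Op 5: place BK@(4,2)
Op 6: place BB@(0,3)
Per-piece attacks for W:
  WB@(3,5): attacks (4,4) (5,3) (2,4) (1,3) (0,2)
W attacks (2,3): no

Answer: no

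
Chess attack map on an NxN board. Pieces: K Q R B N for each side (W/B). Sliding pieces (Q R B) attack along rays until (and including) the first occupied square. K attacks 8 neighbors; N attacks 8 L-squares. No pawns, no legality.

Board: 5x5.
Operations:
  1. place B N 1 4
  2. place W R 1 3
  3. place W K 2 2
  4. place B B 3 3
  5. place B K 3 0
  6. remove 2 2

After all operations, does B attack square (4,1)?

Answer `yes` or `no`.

Op 1: place BN@(1,4)
Op 2: place WR@(1,3)
Op 3: place WK@(2,2)
Op 4: place BB@(3,3)
Op 5: place BK@(3,0)
Op 6: remove (2,2)
Per-piece attacks for B:
  BN@(1,4): attacks (2,2) (3,3) (0,2)
  BK@(3,0): attacks (3,1) (4,0) (2,0) (4,1) (2,1)
  BB@(3,3): attacks (4,4) (4,2) (2,4) (2,2) (1,1) (0,0)
B attacks (4,1): yes

Answer: yes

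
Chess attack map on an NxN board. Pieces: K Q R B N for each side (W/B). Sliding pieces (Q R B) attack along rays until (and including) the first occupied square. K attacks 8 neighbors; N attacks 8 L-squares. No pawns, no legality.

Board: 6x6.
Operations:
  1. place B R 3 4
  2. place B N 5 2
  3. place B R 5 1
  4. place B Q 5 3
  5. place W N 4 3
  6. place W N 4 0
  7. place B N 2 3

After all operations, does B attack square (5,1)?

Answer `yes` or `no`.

Op 1: place BR@(3,4)
Op 2: place BN@(5,2)
Op 3: place BR@(5,1)
Op 4: place BQ@(5,3)
Op 5: place WN@(4,3)
Op 6: place WN@(4,0)
Op 7: place BN@(2,3)
Per-piece attacks for B:
  BN@(2,3): attacks (3,5) (4,4) (1,5) (0,4) (3,1) (4,2) (1,1) (0,2)
  BR@(3,4): attacks (3,5) (3,3) (3,2) (3,1) (3,0) (4,4) (5,4) (2,4) (1,4) (0,4)
  BR@(5,1): attacks (5,2) (5,0) (4,1) (3,1) (2,1) (1,1) (0,1) [ray(0,1) blocked at (5,2)]
  BN@(5,2): attacks (4,4) (3,3) (4,0) (3,1)
  BQ@(5,3): attacks (5,4) (5,5) (5,2) (4,3) (4,4) (3,5) (4,2) (3,1) (2,0) [ray(0,-1) blocked at (5,2); ray(-1,0) blocked at (4,3)]
B attacks (5,1): no

Answer: no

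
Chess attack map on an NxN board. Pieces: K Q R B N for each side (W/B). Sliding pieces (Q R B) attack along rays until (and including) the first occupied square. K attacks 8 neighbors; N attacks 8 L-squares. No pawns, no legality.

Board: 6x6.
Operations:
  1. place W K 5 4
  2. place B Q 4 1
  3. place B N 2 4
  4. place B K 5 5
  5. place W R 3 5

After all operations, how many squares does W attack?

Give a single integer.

Answer: 13

Derivation:
Op 1: place WK@(5,4)
Op 2: place BQ@(4,1)
Op 3: place BN@(2,4)
Op 4: place BK@(5,5)
Op 5: place WR@(3,5)
Per-piece attacks for W:
  WR@(3,5): attacks (3,4) (3,3) (3,2) (3,1) (3,0) (4,5) (5,5) (2,5) (1,5) (0,5) [ray(1,0) blocked at (5,5)]
  WK@(5,4): attacks (5,5) (5,3) (4,4) (4,5) (4,3)
Union (13 distinct): (0,5) (1,5) (2,5) (3,0) (3,1) (3,2) (3,3) (3,4) (4,3) (4,4) (4,5) (5,3) (5,5)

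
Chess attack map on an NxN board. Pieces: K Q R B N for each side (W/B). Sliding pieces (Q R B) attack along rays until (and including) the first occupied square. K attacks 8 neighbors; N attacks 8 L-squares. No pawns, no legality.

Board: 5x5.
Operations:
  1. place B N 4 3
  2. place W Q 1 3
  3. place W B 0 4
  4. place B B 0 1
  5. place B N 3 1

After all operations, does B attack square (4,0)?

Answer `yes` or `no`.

Op 1: place BN@(4,3)
Op 2: place WQ@(1,3)
Op 3: place WB@(0,4)
Op 4: place BB@(0,1)
Op 5: place BN@(3,1)
Per-piece attacks for B:
  BB@(0,1): attacks (1,2) (2,3) (3,4) (1,0)
  BN@(3,1): attacks (4,3) (2,3) (1,2) (1,0)
  BN@(4,3): attacks (2,4) (3,1) (2,2)
B attacks (4,0): no

Answer: no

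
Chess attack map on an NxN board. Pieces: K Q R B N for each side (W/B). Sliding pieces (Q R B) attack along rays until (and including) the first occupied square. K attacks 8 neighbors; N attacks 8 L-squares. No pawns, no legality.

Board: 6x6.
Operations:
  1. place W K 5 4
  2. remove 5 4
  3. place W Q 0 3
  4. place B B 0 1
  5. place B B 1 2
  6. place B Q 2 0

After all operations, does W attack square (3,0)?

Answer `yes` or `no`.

Op 1: place WK@(5,4)
Op 2: remove (5,4)
Op 3: place WQ@(0,3)
Op 4: place BB@(0,1)
Op 5: place BB@(1,2)
Op 6: place BQ@(2,0)
Per-piece attacks for W:
  WQ@(0,3): attacks (0,4) (0,5) (0,2) (0,1) (1,3) (2,3) (3,3) (4,3) (5,3) (1,4) (2,5) (1,2) [ray(0,-1) blocked at (0,1); ray(1,-1) blocked at (1,2)]
W attacks (3,0): no

Answer: no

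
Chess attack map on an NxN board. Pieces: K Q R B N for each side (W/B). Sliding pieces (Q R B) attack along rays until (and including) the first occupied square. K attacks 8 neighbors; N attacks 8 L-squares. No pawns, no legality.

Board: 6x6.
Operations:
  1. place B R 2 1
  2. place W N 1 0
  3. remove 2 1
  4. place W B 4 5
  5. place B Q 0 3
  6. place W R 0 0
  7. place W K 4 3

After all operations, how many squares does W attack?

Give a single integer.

Op 1: place BR@(2,1)
Op 2: place WN@(1,0)
Op 3: remove (2,1)
Op 4: place WB@(4,5)
Op 5: place BQ@(0,3)
Op 6: place WR@(0,0)
Op 7: place WK@(4,3)
Per-piece attacks for W:
  WR@(0,0): attacks (0,1) (0,2) (0,3) (1,0) [ray(0,1) blocked at (0,3); ray(1,0) blocked at (1,0)]
  WN@(1,0): attacks (2,2) (3,1) (0,2)
  WK@(4,3): attacks (4,4) (4,2) (5,3) (3,3) (5,4) (5,2) (3,4) (3,2)
  WB@(4,5): attacks (5,4) (3,4) (2,3) (1,2) (0,1)
Union (16 distinct): (0,1) (0,2) (0,3) (1,0) (1,2) (2,2) (2,3) (3,1) (3,2) (3,3) (3,4) (4,2) (4,4) (5,2) (5,3) (5,4)

Answer: 16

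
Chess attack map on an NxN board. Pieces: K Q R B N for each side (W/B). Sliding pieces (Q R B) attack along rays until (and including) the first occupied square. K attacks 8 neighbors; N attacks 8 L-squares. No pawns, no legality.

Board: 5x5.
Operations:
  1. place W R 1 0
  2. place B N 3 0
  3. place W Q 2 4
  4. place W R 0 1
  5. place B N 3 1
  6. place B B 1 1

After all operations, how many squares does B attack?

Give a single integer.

Op 1: place WR@(1,0)
Op 2: place BN@(3,0)
Op 3: place WQ@(2,4)
Op 4: place WR@(0,1)
Op 5: place BN@(3,1)
Op 6: place BB@(1,1)
Per-piece attacks for B:
  BB@(1,1): attacks (2,2) (3,3) (4,4) (2,0) (0,2) (0,0)
  BN@(3,0): attacks (4,2) (2,2) (1,1)
  BN@(3,1): attacks (4,3) (2,3) (1,2) (1,0)
Union (12 distinct): (0,0) (0,2) (1,0) (1,1) (1,2) (2,0) (2,2) (2,3) (3,3) (4,2) (4,3) (4,4)

Answer: 12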